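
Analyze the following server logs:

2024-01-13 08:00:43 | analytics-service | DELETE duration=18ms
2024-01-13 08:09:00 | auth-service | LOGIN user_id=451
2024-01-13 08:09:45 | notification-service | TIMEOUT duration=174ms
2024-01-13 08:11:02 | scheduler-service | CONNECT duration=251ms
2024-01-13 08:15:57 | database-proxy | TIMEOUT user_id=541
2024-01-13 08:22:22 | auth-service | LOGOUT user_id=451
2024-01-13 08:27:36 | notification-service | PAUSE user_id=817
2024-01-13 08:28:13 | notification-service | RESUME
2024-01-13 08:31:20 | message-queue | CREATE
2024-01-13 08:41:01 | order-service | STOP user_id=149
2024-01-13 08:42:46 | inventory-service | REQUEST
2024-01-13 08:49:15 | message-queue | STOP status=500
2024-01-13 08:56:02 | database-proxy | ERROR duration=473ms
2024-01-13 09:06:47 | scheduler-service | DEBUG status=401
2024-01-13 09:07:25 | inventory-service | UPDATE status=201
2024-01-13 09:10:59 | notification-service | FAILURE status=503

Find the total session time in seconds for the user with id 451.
802

To calculate session duration:

1. Find LOGIN event for user_id=451: 2024-01-13 08:09:00
2. Find LOGOUT event for user_id=451: 2024-01-13 08:22:22
3. Session duration: 2024-01-13 08:22:22 - 2024-01-13 08:09:00 = 802 seconds (13 minutes)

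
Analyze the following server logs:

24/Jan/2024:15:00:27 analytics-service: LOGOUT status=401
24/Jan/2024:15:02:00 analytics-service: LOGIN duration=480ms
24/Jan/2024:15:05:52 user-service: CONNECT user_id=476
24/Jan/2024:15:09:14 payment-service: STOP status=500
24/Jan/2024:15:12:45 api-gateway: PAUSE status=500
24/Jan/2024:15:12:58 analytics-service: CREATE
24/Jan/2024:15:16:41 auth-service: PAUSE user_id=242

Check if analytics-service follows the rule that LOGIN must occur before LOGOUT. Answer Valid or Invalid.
Invalid

To validate ordering:

1. Required order: LOGIN → LOGOUT
2. Rule: LOGIN must occur before LOGOUT
3. Check actual order of events for analytics-service
4. Result: Invalid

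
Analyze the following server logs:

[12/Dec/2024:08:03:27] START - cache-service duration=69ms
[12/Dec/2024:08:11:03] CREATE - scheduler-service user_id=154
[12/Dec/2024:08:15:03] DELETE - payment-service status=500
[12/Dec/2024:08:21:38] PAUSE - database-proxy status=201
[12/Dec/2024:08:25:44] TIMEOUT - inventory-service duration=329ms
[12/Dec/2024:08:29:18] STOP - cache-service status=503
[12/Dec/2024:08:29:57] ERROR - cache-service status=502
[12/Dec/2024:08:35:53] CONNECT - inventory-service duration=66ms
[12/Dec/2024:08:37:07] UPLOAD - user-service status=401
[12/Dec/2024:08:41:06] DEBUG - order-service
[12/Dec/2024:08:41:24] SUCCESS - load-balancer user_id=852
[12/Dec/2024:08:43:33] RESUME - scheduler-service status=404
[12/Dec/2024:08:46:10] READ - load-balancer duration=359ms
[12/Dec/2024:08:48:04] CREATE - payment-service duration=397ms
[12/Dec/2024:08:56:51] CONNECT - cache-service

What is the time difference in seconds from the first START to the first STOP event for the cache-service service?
1551

To find the time between events:

1. Locate the first START event for cache-service: 12/Dec/2024:08:03:27
2. Locate the first STOP event for cache-service: 12/Dec/2024:08:29:18
3. Calculate the difference: 12/Dec/2024:08:29:18 - 12/Dec/2024:08:03:27 = 1551 seconds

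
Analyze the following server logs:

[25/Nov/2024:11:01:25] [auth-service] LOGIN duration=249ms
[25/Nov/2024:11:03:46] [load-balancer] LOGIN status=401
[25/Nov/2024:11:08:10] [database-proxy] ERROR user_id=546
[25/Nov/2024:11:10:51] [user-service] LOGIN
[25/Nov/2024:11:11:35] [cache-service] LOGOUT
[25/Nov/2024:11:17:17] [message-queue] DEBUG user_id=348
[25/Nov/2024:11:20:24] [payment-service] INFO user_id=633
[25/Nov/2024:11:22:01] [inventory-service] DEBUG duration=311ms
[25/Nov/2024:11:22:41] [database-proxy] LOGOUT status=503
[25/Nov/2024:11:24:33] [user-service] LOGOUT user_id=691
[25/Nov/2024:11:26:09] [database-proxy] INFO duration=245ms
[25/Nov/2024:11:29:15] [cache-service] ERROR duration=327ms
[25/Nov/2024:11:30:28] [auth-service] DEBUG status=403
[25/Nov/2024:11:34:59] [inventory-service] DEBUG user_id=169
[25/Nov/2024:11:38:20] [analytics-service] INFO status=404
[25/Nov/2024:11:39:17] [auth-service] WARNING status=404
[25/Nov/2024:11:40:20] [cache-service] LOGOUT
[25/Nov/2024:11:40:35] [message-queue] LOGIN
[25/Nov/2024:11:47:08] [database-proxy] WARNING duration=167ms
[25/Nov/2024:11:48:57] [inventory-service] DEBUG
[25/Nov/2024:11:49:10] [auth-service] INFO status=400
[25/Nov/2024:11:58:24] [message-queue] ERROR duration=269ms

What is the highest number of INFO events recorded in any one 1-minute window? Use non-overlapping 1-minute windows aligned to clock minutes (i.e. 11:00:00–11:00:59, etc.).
1

To find the burst window:

1. Divide the log period into non-overlapping 1-minute windows starting at 11:00
2. Count INFO events in each window
3. Find the window with maximum count
4. Maximum events in a window: 1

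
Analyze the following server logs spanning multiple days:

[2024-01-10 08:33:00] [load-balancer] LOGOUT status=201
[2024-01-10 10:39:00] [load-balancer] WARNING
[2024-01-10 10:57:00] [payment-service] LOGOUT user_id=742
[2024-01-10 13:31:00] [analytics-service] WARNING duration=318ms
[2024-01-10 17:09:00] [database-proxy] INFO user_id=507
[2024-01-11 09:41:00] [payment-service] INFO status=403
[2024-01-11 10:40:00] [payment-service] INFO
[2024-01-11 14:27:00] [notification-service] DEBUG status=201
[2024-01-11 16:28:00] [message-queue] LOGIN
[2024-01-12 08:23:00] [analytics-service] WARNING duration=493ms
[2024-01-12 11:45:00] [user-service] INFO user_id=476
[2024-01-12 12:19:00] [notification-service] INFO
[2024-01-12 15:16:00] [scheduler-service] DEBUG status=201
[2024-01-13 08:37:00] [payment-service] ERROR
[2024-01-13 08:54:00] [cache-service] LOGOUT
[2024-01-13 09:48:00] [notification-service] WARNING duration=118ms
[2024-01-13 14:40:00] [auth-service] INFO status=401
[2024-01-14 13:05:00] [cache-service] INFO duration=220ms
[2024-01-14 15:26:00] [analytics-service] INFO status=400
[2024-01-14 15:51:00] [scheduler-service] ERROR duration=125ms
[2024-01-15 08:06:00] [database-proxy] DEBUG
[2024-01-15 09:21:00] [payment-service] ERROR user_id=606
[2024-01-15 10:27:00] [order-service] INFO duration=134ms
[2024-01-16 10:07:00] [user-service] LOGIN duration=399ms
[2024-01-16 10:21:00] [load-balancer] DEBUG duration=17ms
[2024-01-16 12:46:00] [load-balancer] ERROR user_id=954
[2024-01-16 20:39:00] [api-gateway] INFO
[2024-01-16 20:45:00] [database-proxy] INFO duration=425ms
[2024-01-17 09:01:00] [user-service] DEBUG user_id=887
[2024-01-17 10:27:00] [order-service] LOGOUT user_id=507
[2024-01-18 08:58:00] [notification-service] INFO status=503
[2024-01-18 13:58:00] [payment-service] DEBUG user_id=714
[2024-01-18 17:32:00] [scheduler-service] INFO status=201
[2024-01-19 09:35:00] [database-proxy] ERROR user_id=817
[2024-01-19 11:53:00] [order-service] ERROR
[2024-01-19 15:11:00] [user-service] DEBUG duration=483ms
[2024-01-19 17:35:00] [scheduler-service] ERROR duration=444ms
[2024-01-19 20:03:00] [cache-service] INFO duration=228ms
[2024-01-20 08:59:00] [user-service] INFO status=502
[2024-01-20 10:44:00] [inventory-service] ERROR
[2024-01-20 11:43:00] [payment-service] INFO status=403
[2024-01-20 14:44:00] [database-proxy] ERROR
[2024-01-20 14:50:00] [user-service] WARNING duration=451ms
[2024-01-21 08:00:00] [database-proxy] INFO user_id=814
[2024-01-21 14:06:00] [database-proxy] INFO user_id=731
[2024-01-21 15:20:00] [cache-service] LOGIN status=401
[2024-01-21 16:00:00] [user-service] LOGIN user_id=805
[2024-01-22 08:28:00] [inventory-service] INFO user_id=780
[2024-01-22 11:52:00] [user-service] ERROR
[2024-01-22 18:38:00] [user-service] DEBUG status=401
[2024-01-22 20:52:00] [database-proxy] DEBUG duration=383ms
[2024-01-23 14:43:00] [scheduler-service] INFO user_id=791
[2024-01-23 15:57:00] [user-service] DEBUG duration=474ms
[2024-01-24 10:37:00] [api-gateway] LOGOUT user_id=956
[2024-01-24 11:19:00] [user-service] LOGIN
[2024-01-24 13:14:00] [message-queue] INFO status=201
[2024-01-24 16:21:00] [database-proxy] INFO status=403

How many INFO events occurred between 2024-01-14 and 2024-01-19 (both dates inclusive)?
8

To filter by date range:

1. Date range: 2024-01-14 through 2024-01-19, both dates inclusive
2. Filter for INFO events whose date falls in this range
3. Count matching events: 8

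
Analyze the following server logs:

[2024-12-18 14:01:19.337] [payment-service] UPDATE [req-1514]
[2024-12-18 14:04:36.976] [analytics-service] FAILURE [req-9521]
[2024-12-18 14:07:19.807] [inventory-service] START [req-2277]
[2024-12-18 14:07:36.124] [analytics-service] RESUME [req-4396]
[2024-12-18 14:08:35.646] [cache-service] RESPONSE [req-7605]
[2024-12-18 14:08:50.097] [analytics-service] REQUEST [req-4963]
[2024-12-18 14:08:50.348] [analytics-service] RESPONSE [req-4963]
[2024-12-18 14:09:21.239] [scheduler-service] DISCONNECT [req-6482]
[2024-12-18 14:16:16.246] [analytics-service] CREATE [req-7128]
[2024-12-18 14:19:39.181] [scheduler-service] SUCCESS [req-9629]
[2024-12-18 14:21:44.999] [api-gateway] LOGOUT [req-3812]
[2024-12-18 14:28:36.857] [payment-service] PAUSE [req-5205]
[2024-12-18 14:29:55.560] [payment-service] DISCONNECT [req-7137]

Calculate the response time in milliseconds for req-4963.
251

To calculate latency:

1. Find REQUEST with id req-4963: 2024-12-18 14:08:50.097
2. Find RESPONSE with id req-4963: 2024-12-18 14:08:50.348
3. Latency: 2024-12-18 14:08:50.348 - 2024-12-18 14:08:50.097 = 251ms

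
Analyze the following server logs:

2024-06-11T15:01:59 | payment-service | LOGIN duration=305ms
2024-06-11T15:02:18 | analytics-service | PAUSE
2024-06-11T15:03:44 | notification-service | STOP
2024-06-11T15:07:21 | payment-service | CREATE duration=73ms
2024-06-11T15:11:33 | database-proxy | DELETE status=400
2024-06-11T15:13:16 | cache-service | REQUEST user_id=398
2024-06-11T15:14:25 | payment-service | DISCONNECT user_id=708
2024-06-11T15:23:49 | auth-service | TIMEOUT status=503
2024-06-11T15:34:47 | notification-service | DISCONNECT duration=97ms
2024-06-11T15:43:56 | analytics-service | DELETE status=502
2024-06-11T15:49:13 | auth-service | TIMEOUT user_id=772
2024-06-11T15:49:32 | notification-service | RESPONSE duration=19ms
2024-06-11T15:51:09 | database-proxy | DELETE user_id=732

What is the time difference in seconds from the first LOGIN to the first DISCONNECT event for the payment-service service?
746

To find the time between events:

1. Locate the first LOGIN event for payment-service: 2024-06-11T15:01:59
2. Locate the first DISCONNECT event for payment-service: 2024-06-11T15:14:25
3. Calculate the difference: 2024-06-11T15:14:25 - 2024-06-11T15:01:59 = 746 seconds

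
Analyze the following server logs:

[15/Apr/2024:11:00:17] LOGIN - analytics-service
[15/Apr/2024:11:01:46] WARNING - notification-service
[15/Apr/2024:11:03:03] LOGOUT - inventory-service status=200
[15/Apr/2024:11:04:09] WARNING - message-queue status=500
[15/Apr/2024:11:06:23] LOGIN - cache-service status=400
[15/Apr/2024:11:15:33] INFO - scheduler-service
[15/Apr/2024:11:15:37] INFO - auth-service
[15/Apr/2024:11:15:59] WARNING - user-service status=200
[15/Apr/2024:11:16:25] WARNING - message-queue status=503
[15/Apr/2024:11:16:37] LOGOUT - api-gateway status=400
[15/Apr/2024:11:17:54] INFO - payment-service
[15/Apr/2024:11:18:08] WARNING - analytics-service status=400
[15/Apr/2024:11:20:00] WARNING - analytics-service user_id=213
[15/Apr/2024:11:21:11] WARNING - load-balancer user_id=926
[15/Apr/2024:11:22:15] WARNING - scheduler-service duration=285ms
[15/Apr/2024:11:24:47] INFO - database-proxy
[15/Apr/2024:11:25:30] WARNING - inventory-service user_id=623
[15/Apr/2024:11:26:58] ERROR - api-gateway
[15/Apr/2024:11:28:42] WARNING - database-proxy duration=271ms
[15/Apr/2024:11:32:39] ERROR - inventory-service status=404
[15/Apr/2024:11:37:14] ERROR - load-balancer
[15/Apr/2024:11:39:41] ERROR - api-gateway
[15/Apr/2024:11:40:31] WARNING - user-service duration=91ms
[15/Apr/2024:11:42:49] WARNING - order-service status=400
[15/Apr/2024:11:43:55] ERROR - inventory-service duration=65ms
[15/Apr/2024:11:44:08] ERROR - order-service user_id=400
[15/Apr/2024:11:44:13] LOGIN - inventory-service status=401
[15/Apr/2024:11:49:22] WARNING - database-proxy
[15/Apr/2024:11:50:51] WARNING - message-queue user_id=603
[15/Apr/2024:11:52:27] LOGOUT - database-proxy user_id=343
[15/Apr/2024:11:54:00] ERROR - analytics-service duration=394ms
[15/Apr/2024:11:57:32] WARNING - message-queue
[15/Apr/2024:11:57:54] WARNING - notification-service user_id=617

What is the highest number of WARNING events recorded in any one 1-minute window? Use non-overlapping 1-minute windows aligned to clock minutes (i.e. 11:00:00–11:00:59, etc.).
2

To find the burst window:

1. Divide the log period into non-overlapping 1-minute windows starting at 11:00
2. Count WARNING events in each window
3. Find the window with maximum count
4. Maximum events in a window: 2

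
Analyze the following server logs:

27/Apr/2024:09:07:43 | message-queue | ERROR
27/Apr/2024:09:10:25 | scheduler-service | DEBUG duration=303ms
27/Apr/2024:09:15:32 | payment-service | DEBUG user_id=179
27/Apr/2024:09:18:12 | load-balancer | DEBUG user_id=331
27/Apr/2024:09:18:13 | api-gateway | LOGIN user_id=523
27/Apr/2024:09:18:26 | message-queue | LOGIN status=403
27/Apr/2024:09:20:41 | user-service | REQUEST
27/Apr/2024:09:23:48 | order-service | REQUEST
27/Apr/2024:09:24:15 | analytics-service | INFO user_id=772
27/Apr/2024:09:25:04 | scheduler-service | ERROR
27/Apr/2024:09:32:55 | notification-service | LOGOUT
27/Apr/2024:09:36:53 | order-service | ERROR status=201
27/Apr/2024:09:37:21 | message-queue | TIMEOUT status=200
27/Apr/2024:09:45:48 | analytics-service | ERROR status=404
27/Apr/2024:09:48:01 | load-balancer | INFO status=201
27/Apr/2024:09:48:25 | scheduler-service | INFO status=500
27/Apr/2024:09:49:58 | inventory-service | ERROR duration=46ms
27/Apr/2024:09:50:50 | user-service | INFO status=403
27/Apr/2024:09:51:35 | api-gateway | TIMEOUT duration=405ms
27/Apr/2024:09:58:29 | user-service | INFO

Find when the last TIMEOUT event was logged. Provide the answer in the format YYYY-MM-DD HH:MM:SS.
2024-04-27 09:51:35

To find the last event:

1. Filter for all TIMEOUT events
2. Sort by timestamp
3. Select the last one
4. Timestamp: 2024-04-27 09:51:35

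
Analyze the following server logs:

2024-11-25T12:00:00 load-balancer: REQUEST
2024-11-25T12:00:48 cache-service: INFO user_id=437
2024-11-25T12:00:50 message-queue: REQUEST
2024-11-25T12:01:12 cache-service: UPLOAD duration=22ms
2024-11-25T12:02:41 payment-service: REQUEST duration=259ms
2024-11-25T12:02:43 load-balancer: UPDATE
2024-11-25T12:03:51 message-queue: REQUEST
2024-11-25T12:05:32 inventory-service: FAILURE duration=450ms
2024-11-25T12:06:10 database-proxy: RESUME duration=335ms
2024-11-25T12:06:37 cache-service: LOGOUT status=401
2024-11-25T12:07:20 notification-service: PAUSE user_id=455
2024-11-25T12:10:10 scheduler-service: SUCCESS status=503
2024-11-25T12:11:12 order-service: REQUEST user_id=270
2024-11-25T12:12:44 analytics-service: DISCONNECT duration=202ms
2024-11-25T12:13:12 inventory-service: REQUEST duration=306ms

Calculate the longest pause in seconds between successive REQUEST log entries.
441

To find the longest gap:

1. Extract all REQUEST events in chronological order
2. Calculate time differences between consecutive events
3. Find the maximum difference
4. Longest gap: 441 seconds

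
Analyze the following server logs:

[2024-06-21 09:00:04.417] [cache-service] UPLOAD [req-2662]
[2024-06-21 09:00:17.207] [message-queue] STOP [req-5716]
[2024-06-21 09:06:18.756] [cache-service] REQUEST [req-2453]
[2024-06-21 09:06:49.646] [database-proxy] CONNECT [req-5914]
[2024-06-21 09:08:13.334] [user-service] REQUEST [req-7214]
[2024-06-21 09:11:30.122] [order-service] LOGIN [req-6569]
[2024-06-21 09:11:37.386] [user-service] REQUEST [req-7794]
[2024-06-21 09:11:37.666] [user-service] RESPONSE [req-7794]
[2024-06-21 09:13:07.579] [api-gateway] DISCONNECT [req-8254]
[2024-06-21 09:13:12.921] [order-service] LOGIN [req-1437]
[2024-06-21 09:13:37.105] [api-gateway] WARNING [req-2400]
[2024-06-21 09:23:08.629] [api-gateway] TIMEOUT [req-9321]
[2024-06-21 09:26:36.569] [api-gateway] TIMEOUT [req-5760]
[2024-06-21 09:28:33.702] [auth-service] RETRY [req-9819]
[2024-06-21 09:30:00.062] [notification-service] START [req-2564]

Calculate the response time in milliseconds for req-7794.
280

To calculate latency:

1. Find REQUEST with id req-7794: 2024-06-21 09:11:37.386
2. Find RESPONSE with id req-7794: 2024-06-21 09:11:37.666
3. Latency: 2024-06-21 09:11:37.666 - 2024-06-21 09:11:37.386 = 280ms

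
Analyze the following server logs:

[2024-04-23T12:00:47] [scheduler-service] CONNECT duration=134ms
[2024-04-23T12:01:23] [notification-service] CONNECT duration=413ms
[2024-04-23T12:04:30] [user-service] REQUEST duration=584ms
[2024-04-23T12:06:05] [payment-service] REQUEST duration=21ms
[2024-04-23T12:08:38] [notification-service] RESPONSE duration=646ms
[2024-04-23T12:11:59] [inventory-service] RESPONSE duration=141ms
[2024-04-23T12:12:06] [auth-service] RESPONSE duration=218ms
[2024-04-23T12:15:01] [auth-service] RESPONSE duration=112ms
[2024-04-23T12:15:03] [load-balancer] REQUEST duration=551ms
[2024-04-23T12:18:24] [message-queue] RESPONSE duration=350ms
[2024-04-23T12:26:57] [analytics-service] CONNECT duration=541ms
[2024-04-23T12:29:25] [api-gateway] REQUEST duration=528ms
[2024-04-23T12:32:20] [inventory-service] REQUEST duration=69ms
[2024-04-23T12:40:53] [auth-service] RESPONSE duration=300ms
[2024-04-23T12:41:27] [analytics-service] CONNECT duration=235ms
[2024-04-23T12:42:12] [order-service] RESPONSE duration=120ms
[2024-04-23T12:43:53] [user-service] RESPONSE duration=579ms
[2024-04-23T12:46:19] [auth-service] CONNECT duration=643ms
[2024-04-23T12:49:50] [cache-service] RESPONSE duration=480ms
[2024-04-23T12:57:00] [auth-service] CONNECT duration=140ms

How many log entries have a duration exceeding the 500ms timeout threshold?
7

To count timeouts:

1. Threshold: 500ms
2. Extract duration from each log entry
3. Count entries where duration > 500
4. Timeout count: 7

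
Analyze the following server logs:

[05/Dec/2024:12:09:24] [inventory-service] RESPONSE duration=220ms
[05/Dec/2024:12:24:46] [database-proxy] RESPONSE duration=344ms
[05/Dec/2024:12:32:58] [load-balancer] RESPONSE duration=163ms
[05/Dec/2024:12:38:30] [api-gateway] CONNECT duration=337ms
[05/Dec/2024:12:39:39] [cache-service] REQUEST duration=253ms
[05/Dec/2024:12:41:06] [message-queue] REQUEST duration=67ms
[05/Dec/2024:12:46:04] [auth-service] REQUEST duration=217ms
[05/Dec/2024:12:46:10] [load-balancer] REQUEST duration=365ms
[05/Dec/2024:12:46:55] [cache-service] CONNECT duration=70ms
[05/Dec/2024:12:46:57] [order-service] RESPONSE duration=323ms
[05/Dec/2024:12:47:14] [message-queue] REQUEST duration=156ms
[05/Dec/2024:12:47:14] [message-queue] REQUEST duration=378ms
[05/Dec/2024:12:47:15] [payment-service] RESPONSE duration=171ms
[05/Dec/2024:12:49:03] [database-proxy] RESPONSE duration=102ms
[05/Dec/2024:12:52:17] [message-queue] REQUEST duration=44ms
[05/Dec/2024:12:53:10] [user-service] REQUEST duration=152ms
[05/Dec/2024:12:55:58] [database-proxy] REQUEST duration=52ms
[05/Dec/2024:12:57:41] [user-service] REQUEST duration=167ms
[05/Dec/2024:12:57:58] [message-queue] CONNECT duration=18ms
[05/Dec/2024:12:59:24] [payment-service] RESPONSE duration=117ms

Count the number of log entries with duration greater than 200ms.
8

To count timeouts:

1. Threshold: 200ms
2. Extract duration from each log entry
3. Count entries where duration > 200
4. Timeout count: 8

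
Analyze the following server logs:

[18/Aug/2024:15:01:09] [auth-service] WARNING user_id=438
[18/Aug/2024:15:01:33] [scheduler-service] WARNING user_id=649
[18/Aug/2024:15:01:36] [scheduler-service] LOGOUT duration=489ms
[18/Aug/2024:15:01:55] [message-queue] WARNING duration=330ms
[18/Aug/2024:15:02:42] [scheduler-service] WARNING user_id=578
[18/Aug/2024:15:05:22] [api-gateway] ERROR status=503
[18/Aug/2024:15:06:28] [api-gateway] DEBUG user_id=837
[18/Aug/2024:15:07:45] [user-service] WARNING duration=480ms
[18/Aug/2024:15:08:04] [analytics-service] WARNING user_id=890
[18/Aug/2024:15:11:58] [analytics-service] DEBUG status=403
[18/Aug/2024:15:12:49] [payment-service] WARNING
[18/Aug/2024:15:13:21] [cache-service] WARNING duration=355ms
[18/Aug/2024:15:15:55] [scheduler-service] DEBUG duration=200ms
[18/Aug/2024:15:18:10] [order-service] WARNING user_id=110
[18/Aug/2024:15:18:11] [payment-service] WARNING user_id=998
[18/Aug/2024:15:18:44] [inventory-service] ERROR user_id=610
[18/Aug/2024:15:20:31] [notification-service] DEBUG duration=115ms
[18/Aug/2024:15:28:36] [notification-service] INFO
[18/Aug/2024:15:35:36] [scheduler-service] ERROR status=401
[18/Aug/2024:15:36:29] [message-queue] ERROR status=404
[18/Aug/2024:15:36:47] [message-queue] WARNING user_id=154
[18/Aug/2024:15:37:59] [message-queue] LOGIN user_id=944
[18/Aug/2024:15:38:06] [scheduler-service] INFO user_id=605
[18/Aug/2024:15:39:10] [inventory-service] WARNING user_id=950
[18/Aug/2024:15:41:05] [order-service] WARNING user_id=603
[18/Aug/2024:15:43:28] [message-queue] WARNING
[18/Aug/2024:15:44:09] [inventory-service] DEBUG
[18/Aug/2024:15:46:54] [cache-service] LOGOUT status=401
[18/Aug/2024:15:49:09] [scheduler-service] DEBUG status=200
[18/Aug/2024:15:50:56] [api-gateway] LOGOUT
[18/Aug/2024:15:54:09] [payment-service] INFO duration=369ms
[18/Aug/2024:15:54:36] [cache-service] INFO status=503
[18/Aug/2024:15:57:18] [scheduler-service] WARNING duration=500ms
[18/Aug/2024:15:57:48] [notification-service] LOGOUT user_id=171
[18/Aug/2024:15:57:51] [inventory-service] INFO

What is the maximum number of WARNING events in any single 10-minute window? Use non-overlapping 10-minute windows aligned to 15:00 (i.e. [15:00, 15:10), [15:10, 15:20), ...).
6

To find the burst window:

1. Divide the log period into non-overlapping 10-minute windows starting at 15:00
2. Count WARNING events in each window
3. Find the window with maximum count
4. Maximum events in a window: 6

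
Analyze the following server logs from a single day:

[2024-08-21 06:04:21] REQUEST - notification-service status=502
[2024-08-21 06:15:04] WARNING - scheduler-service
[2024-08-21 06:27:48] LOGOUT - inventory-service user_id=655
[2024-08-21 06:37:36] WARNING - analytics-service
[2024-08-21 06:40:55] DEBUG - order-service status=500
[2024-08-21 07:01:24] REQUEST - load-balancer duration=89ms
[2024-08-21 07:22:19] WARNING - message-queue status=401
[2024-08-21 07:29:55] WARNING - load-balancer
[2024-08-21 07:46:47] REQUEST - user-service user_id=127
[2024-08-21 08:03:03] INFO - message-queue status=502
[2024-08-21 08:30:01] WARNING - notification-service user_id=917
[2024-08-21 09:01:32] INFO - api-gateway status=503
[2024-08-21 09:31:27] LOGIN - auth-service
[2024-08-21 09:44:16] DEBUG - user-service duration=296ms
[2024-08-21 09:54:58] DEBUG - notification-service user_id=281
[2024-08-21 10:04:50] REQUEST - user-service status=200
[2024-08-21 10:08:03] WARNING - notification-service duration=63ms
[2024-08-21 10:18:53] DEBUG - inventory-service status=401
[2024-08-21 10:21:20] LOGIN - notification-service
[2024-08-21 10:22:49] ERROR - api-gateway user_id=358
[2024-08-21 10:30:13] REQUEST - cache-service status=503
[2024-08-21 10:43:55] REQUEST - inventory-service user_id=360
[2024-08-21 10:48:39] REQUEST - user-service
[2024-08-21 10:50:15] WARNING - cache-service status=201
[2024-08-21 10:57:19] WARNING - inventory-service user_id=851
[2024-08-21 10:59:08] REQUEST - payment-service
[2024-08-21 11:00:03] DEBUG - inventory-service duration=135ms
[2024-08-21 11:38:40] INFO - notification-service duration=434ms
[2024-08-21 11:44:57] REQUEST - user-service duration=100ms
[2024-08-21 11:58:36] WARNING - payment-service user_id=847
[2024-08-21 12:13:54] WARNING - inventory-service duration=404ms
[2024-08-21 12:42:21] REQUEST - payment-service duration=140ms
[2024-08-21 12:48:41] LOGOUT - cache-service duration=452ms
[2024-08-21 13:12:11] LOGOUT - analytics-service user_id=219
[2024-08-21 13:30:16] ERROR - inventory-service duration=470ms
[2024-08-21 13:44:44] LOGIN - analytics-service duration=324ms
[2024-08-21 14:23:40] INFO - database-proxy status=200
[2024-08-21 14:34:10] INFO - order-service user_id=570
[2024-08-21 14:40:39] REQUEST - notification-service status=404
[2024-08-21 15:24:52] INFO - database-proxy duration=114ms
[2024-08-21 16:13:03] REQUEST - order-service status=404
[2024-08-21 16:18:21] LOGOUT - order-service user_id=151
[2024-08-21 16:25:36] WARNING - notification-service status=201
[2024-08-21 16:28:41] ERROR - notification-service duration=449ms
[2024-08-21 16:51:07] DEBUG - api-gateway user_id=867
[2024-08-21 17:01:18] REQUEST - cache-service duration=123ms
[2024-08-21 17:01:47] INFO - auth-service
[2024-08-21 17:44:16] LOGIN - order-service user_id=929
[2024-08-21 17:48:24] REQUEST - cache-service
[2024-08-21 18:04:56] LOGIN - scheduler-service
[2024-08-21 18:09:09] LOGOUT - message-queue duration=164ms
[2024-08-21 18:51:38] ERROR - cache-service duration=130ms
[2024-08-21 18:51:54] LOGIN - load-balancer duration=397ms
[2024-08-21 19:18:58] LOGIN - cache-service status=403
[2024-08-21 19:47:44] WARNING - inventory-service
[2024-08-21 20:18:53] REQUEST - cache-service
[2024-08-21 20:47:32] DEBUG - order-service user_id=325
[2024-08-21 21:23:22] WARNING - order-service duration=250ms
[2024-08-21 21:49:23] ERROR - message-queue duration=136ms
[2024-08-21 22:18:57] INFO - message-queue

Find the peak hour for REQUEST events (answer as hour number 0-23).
10

To find the peak hour:

1. Group all REQUEST events by hour
2. Count events in each hour
3. Find hour with maximum count
4. Peak hour: 10 (with 5 events)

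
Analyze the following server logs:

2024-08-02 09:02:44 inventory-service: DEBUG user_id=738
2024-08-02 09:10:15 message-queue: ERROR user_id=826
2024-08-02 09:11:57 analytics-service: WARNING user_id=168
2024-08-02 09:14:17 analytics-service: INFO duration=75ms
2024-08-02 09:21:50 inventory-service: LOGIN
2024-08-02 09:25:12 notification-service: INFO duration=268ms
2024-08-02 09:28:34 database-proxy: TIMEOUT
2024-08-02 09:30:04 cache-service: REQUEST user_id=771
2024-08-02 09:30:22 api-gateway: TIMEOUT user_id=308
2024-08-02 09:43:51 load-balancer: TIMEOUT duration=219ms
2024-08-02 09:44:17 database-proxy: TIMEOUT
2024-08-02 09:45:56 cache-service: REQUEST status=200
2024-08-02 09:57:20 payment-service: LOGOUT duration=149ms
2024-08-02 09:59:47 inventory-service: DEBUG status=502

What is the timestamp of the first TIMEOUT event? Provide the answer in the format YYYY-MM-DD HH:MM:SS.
2024-08-02 09:28:34

To find the first event:

1. Filter for all TIMEOUT events
2. Sort by timestamp
3. Select the first one
4. Timestamp: 2024-08-02 09:28:34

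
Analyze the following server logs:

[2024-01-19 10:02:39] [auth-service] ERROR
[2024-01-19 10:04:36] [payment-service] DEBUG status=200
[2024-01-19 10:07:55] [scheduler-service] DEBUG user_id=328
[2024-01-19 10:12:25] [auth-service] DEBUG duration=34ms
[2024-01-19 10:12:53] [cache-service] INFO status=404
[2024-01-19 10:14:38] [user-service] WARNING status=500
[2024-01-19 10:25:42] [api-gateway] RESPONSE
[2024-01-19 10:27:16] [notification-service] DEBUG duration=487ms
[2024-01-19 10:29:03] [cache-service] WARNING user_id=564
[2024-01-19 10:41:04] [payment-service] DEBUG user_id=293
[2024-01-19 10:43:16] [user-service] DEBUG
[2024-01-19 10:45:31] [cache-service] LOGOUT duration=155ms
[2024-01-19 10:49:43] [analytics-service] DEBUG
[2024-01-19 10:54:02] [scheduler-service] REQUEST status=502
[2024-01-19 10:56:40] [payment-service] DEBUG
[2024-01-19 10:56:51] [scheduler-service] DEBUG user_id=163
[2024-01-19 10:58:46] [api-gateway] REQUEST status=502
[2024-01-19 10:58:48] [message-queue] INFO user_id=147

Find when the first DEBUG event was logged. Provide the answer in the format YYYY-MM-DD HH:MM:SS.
2024-01-19 10:04:36

To find the first event:

1. Filter for all DEBUG events
2. Sort by timestamp
3. Select the first one
4. Timestamp: 2024-01-19 10:04:36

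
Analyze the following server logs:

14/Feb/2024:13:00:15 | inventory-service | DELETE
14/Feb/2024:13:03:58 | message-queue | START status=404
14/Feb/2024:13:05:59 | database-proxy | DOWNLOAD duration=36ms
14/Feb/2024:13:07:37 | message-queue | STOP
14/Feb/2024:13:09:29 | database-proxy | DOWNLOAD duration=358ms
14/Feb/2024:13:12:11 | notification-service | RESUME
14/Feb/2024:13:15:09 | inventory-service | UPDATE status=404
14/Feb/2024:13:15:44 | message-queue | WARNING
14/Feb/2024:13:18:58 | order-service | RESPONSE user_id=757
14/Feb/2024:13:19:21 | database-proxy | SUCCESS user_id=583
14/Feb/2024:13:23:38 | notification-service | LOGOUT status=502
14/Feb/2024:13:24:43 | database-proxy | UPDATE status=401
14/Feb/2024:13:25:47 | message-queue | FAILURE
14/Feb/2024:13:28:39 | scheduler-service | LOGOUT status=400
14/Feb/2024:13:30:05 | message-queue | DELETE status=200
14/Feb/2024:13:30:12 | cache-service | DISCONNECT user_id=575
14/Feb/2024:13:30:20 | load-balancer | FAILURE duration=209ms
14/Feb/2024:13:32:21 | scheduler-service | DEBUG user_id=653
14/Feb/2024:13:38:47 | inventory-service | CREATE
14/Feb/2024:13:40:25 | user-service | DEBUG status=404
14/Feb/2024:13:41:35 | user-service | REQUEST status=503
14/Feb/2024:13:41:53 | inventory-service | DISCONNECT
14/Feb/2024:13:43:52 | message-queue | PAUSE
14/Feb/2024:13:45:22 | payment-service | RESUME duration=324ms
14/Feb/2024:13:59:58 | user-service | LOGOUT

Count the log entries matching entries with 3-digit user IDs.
4

To find matching entries:

1. Pattern to match: entries with 3-digit user IDs
2. Scan each log entry for the pattern
3. Count matches: 4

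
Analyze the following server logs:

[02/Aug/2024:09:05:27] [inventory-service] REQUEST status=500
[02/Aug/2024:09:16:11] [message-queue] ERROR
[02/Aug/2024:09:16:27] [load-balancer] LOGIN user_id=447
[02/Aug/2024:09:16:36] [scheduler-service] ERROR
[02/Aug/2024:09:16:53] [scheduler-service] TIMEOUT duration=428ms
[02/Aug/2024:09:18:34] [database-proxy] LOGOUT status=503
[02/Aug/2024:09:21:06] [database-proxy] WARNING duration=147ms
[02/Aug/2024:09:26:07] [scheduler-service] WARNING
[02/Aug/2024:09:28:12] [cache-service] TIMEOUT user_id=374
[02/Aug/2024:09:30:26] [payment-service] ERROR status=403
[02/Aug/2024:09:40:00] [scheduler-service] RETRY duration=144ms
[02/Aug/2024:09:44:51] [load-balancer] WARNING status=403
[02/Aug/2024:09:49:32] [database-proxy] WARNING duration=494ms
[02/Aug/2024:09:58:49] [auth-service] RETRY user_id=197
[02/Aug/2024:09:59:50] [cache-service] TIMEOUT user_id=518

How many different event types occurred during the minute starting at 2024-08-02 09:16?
3

To count unique event types:

1. Filter events in the minute starting at 2024-08-02 09:16
2. Extract event types from matching entries
3. Count unique types: 3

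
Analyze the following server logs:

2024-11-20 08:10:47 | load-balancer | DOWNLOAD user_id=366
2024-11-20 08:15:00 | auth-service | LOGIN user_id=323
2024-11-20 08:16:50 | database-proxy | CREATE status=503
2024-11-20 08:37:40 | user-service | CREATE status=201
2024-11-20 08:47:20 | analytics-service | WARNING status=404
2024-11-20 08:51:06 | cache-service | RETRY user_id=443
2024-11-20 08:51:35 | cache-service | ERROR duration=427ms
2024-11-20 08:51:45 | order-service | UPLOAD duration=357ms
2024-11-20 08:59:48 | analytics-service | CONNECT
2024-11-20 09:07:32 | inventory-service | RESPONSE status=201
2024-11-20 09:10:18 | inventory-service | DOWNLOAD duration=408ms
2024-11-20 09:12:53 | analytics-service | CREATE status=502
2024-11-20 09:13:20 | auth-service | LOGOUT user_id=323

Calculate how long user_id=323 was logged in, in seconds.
3500

To calculate session duration:

1. Find LOGIN event for user_id=323: 2024-11-20 08:15:00
2. Find LOGOUT event for user_id=323: 2024-11-20 09:13:20
3. Session duration: 2024-11-20 09:13:20 - 2024-11-20 08:15:00 = 3500 seconds (58 minutes)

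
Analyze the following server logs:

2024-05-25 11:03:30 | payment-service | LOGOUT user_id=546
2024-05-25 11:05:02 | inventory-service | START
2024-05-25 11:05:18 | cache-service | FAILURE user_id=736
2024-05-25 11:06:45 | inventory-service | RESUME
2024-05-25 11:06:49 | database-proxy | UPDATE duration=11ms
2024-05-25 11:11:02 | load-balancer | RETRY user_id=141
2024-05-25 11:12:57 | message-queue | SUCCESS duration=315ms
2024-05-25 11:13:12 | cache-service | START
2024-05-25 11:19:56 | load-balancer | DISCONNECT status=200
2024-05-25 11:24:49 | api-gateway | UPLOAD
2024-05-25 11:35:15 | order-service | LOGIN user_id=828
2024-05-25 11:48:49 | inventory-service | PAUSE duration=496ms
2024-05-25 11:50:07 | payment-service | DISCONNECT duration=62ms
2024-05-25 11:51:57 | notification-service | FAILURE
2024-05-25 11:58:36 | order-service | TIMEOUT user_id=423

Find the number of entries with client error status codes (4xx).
0

To find matching entries:

1. Pattern to match: client error status codes (4xx)
2. Scan each log entry for the pattern
3. Count matches: 0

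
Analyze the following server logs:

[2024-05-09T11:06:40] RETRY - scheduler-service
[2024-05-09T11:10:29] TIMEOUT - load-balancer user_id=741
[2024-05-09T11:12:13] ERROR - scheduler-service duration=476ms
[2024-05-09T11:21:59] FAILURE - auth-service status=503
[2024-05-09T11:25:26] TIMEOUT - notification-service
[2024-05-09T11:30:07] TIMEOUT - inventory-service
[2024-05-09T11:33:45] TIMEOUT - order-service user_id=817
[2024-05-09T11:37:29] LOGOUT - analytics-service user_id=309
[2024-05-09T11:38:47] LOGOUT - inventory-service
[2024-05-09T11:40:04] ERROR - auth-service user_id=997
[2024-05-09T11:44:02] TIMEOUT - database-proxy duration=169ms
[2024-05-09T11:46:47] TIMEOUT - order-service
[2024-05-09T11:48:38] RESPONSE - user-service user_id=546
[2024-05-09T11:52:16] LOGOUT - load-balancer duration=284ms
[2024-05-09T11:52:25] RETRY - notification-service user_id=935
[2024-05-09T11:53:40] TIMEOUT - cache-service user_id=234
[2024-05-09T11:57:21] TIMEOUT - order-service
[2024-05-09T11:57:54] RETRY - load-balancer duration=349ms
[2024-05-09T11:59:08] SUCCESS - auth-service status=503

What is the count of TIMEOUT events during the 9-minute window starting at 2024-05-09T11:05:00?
1

To count events in the time window:

1. Window boundaries: 2024-05-09T11:05:00 to 2024-05-09T11:14:00
2. Filter for TIMEOUT events within this window
3. Count matching events: 1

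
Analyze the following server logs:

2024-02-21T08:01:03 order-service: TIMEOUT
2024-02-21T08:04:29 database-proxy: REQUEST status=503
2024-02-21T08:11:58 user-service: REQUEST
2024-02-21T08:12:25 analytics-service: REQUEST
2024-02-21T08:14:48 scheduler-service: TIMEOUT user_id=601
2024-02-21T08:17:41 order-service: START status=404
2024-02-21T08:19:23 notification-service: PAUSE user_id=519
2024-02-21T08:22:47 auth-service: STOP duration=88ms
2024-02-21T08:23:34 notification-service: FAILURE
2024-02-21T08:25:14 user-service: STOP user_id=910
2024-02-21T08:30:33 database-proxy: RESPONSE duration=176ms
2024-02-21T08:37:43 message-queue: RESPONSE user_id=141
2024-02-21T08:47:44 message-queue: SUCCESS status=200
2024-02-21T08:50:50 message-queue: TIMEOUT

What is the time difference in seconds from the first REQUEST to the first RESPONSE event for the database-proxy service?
1564

To find the time between events:

1. Locate the first REQUEST event for database-proxy: 2024-02-21T08:04:29
2. Locate the first RESPONSE event for database-proxy: 2024-02-21T08:30:33
3. Calculate the difference: 2024-02-21T08:30:33 - 2024-02-21T08:04:29 = 1564 seconds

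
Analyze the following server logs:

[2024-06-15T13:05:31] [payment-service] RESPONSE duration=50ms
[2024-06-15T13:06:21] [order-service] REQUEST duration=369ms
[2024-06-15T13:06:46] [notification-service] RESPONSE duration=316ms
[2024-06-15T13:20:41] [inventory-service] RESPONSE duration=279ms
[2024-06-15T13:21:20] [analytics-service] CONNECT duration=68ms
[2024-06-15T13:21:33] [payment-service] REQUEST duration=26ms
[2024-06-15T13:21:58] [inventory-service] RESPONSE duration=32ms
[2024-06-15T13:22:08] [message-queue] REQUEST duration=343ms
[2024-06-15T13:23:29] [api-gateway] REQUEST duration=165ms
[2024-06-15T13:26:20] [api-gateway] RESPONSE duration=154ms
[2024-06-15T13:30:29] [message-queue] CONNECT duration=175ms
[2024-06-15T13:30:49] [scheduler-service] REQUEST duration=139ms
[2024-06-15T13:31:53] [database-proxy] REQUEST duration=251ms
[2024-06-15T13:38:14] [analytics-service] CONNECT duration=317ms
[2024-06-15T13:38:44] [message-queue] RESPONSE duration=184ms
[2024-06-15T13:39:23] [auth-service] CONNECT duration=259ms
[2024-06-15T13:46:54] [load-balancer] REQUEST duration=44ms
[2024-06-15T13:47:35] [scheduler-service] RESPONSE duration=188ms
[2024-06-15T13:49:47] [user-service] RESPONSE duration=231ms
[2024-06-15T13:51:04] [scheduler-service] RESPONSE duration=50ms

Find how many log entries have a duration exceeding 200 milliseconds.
8

To count timeouts:

1. Threshold: 200ms
2. Extract duration from each log entry
3. Count entries where duration > 200
4. Timeout count: 8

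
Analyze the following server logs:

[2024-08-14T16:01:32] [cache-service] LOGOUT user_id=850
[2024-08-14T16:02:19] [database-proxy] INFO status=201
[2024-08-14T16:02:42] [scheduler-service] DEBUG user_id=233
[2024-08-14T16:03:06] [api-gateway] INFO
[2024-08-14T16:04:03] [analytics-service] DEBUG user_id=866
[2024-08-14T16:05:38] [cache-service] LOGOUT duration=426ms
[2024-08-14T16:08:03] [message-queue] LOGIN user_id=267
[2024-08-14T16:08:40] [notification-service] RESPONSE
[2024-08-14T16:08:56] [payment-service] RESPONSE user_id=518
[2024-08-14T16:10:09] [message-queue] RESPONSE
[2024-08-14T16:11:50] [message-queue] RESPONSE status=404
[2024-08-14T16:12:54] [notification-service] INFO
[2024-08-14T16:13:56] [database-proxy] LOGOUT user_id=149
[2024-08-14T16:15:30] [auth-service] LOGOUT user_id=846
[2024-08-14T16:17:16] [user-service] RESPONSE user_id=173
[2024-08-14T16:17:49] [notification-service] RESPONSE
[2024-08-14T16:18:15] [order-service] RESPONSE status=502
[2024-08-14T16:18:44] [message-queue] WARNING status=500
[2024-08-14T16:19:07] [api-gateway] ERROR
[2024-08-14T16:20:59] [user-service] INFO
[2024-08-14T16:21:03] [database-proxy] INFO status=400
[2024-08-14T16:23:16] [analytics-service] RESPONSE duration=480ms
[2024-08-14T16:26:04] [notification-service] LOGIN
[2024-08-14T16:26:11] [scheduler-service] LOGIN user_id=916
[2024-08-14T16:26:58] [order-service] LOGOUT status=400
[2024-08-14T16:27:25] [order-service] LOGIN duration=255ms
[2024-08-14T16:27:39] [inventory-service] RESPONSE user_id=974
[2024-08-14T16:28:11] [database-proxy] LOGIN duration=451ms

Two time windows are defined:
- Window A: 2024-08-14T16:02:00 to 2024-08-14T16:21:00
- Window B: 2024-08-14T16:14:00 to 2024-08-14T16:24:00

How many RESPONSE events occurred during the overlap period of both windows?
3

To find overlap events:

1. Window A: 2024-08-14T16:02:00 to 2024-08-14T16:21:00
2. Window B: 2024-08-14T16:14:00 to 2024-08-14T16:24:00
3. Overlap period: 2024-08-14T16:14:00 to 2024-08-14T16:21:00
4. Count RESPONSE events in overlap: 3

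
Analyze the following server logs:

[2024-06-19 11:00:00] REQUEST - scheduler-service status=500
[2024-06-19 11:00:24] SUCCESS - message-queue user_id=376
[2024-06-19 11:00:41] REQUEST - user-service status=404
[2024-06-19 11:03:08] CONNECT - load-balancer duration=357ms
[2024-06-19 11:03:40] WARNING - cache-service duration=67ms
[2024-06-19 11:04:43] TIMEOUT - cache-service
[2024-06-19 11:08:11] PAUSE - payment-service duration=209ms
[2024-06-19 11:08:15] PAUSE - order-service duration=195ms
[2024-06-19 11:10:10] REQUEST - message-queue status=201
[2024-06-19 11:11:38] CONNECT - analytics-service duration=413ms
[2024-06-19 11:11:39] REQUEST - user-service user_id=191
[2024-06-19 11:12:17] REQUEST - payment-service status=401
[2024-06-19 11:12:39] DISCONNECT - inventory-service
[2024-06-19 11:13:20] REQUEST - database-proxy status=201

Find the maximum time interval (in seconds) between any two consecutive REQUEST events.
569

To find the longest gap:

1. Extract all REQUEST events in chronological order
2. Calculate time differences between consecutive events
3. Find the maximum difference
4. Longest gap: 569 seconds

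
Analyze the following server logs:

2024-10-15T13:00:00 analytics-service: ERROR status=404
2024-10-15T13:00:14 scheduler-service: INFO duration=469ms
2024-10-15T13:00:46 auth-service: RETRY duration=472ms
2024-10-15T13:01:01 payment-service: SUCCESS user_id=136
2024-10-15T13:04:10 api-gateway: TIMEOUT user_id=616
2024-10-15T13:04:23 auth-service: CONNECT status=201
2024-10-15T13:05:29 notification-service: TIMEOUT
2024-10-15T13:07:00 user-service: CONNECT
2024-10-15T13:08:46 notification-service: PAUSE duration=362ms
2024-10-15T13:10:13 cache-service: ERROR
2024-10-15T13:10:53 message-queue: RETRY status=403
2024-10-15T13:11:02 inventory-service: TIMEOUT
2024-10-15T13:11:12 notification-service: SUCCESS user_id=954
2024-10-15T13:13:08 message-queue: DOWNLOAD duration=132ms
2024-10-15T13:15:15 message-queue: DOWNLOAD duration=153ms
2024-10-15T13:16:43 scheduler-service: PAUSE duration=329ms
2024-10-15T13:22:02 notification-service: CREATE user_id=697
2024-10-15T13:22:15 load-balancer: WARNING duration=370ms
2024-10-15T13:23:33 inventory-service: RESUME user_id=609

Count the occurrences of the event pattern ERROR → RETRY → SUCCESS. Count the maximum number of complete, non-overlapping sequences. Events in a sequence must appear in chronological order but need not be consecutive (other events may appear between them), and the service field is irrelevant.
2

To count sequences:

1. Look for pattern: ERROR → RETRY → SUCCESS
2. Greedily scan the log in chronological order, matching each sequence element in turn (ignoring service)
3. Each time the full pattern completes, increment the count and restart matching from the next event
4. Complete non-overlapping sequences found: 2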